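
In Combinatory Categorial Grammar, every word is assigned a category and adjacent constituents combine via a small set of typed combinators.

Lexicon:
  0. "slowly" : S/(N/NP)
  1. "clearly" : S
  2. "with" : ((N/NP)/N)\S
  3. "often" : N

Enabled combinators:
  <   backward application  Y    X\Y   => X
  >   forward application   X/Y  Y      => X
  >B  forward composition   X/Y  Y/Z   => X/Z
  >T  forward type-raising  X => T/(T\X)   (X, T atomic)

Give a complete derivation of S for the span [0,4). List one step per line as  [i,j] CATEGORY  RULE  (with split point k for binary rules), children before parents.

[0,1] S/(N/NP)  lex  "slowly"
[1,2] S  lex  "clearly"
[2,3] ((N/NP)/N)\S  lex  "with"
[1,3] (N/NP)/N  <  k=2
[3,4] N  lex  "often"
[1,4] N/NP  >  k=3
[0,4] S  >  k=1

[0,4] S   >
  [0,1] "slowly" : S/(N/NP)
  [1,4] N/NP   >
    [1,3] (N/NP)/N   <
      [1,2] "clearly" : S
      [2,3] "with" : ((N/NP)/N)\S
    [3,4] "often" : N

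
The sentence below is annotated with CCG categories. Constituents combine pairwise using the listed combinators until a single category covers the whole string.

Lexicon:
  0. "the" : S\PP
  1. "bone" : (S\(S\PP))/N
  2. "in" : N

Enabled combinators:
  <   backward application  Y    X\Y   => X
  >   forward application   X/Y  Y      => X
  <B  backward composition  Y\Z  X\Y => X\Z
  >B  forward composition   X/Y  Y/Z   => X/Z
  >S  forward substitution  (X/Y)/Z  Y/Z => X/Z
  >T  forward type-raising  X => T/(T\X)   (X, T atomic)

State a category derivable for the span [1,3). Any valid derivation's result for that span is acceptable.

S\(S\PP)

[0,3] S   <
  [0,1] "the" : S\PP
  [1,3] S\(S\PP)   >
    [1,2] "bone" : (S\(S\PP))/N
    [2,3] "in" : N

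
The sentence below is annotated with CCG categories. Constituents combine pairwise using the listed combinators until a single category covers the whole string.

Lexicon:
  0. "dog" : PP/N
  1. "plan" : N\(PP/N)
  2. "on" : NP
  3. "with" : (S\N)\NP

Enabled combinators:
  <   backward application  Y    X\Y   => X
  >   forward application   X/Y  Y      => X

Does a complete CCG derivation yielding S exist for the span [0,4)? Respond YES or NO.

[0,4] S   <
  [0,2] N   <
    [0,1] "dog" : PP/N
    [1,2] "plan" : N\(PP/N)
  [2,4] S\N   <
    [2,3] "on" : NP
    [3,4] "with" : (S\N)\NP

YES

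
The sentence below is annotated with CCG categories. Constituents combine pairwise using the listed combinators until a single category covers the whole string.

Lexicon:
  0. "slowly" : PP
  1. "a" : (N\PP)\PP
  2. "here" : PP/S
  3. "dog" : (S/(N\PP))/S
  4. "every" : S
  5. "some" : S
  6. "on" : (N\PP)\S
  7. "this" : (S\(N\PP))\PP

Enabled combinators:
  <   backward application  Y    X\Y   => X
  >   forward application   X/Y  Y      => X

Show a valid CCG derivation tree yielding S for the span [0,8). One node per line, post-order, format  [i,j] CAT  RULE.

[0,1] PP  lex  "slowly"
[1,2] (N\PP)\PP  lex  "a"
[0,2] N\PP  <  k=1
[2,3] PP/S  lex  "here"
[3,4] (S/(N\PP))/S  lex  "dog"
[4,5] S  lex  "every"
[3,5] S/(N\PP)  >  k=4
[5,6] S  lex  "some"
[6,7] (N\PP)\S  lex  "on"
[5,7] N\PP  <  k=6
[3,7] S  >  k=5
[2,7] PP  >  k=3
[7,8] (S\(N\PP))\PP  lex  "this"
[2,8] S\(N\PP)  <  k=7
[0,8] S  <  k=2

[0,8] S   <
  [0,2] N\PP   <
    [0,1] "slowly" : PP
    [1,2] "a" : (N\PP)\PP
  [2,8] S\(N\PP)   <
    [2,7] PP   >
      [2,3] "here" : PP/S
      [3,7] S   >
        [3,5] S/(N\PP)   >
          [3,4] "dog" : (S/(N\PP))/S
          [4,5] "every" : S
        [5,7] N\PP   <
          [5,6] "some" : S
          [6,7] "on" : (N\PP)\S
    [7,8] "this" : (S\(N\PP))\PP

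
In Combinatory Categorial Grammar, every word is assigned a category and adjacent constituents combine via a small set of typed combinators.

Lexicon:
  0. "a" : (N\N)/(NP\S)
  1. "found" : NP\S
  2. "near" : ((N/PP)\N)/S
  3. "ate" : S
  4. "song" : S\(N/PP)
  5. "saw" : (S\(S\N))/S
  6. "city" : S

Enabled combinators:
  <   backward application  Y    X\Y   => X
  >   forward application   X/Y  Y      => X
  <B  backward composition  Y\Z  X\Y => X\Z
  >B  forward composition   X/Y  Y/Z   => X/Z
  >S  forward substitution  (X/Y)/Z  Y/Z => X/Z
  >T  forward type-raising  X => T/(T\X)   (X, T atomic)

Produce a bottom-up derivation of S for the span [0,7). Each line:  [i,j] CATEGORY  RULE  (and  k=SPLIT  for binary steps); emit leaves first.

[0,1] (N\N)/(NP\S)  lex  "a"
[1,2] NP\S  lex  "found"
[0,2] N\N  >  k=1
[2,3] ((N/PP)\N)/S  lex  "near"
[3,4] S  lex  "ate"
[2,4] (N/PP)\N  >  k=3
[4,5] S\(N/PP)  lex  "song"
[2,5] S\N  <B  k=4
[0,5] S\N  <B  k=2
[5,6] (S\(S\N))/S  lex  "saw"
[6,7] S  lex  "city"
[5,7] S\(S\N)  >  k=6
[0,7] S  <  k=5

[0,7] S   <
  [0,5] S\N   <B
    [0,2] N\N   >
      [0,1] "a" : (N\N)/(NP\S)
      [1,2] "found" : NP\S
    [2,5] S\N   <B
      [2,4] (N/PP)\N   >
        [2,3] "near" : ((N/PP)\N)/S
        [3,4] "ate" : S
      [4,5] "song" : S\(N/PP)
  [5,7] S\(S\N)   >
    [5,6] "saw" : (S\(S\N))/S
    [6,7] "city" : S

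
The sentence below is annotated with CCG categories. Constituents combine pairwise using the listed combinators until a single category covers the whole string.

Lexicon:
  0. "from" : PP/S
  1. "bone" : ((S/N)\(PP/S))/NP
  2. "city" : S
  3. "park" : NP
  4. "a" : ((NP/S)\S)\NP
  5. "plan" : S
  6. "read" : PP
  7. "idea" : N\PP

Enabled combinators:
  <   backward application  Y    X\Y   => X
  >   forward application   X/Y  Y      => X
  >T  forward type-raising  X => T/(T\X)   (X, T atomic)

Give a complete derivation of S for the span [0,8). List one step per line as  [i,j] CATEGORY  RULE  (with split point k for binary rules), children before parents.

[0,8] S   >
  [0,6] S/N   <
    [0,1] "from" : PP/S
    [1,6] (S/N)\(PP/S)   >
      [1,2] "bone" : ((S/N)\(PP/S))/NP
      [2,6] NP   >
        [2,5] NP/S   <
          [2,3] "city" : S
          [3,5] (NP/S)\S   <
            [3,4] "park" : NP
            [4,5] "a" : ((NP/S)\S)\NP
        [5,6] "plan" : S
  [6,8] N   <
    [6,7] "read" : PP
    [7,8] "idea" : N\PP

[0,1] PP/S  lex  "from"
[1,2] ((S/N)\(PP/S))/NP  lex  "bone"
[2,3] S  lex  "city"
[3,4] NP  lex  "park"
[4,5] ((NP/S)\S)\NP  lex  "a"
[3,5] (NP/S)\S  <  k=4
[2,5] NP/S  <  k=3
[5,6] S  lex  "plan"
[2,6] NP  >  k=5
[1,6] (S/N)\(PP/S)  >  k=2
[0,6] S/N  <  k=1
[6,7] PP  lex  "read"
[7,8] N\PP  lex  "idea"
[6,8] N  <  k=7
[0,8] S  >  k=6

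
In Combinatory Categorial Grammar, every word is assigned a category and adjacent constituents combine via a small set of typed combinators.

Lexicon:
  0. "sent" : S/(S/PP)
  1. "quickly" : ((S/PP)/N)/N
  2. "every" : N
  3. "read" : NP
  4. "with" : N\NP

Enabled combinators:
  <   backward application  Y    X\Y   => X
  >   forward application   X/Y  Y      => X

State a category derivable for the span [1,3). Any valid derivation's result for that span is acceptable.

(S/PP)/N

[0,5] S   >
  [0,1] "sent" : S/(S/PP)
  [1,5] S/PP   >
    [1,3] (S/PP)/N   >
      [1,2] "quickly" : ((S/PP)/N)/N
      [2,3] "every" : N
    [3,5] N   <
      [3,4] "read" : NP
      [4,5] "with" : N\NP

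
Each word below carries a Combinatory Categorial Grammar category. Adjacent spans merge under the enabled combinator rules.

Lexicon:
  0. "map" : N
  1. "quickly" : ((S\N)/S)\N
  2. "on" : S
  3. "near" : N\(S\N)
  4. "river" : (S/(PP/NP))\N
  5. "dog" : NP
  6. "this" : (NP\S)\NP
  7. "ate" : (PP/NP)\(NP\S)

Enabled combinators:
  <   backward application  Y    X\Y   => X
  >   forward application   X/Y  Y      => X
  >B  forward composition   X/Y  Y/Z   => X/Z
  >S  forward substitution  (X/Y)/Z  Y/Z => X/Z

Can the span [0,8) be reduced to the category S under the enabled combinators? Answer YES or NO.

YES

[0,8] S   >
  [0,5] S/(PP/NP)   <
    [0,4] N   <
      [0,3] S\N   >
        [0,2] (S\N)/S   <
          [0,1] "map" : N
          [1,2] "quickly" : ((S\N)/S)\N
        [2,3] "on" : S
      [3,4] "near" : N\(S\N)
    [4,5] "river" : (S/(PP/NP))\N
  [5,8] PP/NP   <
    [5,7] NP\S   <
      [5,6] "dog" : NP
      [6,7] "this" : (NP\S)\NP
    [7,8] "ate" : (PP/NP)\(NP\S)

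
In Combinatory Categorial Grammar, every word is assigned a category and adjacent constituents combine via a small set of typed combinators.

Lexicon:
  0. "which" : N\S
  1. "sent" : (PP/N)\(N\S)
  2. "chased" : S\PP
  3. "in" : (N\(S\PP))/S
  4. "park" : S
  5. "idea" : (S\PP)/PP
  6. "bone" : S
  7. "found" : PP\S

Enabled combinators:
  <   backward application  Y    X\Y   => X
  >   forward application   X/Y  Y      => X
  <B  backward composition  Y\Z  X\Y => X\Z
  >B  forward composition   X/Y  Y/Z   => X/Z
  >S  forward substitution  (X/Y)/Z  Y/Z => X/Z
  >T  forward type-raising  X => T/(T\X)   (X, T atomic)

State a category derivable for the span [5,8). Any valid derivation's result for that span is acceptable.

[0,8] S   <
  [0,5] PP   >
    [0,2] PP/N   <
      [0,1] "which" : N\S
      [1,2] "sent" : (PP/N)\(N\S)
    [2,5] N   <
      [2,3] "chased" : S\PP
      [3,5] N\(S\PP)   >
        [3,4] "in" : (N\(S\PP))/S
        [4,5] "park" : S
  [5,8] S\PP   >
    [5,6] "idea" : (S\PP)/PP
    [6,8] PP   <
      [6,7] "bone" : S
      [7,8] "found" : PP\S

S\PP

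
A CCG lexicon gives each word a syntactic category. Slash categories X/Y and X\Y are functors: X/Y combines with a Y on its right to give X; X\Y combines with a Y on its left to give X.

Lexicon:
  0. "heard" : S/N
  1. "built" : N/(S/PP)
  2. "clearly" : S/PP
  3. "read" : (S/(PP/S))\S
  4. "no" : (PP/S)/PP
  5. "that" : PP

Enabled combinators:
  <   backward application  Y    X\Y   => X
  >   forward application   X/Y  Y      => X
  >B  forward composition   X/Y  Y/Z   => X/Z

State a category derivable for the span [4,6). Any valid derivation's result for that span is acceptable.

PP/S

[0,6] S   >
  [0,4] S/(PP/S)   <
    [0,3] S   >
      [0,1] "heard" : S/N
      [1,3] N   >
        [1,2] "built" : N/(S/PP)
        [2,3] "clearly" : S/PP
    [3,4] "read" : (S/(PP/S))\S
  [4,6] PP/S   >
    [4,5] "no" : (PP/S)/PP
    [5,6] "that" : PP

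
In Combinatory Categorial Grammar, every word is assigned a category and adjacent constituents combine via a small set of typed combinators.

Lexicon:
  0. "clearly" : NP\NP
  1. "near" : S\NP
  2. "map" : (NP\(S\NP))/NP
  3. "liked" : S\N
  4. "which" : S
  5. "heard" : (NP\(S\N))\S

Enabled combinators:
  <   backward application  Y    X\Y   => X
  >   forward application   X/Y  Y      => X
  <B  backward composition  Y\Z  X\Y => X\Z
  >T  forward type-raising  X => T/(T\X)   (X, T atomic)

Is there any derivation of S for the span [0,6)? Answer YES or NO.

NO

NP\NP S\NP (NP\(S\NP))/NP S\N S (NP\(S\N))\S
CKY chart[0,6] = {N/(N\NP), NP, NP/(NP\NP), PP/(PP\NP), S/(S\NP)}; S ∉ chart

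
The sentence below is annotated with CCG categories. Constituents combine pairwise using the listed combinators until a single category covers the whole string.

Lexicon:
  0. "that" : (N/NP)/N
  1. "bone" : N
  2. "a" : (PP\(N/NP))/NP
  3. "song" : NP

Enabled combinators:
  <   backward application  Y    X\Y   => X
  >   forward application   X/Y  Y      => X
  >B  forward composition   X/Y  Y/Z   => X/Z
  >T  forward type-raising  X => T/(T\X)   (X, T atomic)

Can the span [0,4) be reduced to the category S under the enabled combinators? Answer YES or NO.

NO

(N/NP)/N N (PP\(N/NP))/NP NP
CKY chart[0,4] = {N/(N\PP), NP/(NP\PP), PP, PP/(PP\PP), S/(S\PP)}; S ∉ chart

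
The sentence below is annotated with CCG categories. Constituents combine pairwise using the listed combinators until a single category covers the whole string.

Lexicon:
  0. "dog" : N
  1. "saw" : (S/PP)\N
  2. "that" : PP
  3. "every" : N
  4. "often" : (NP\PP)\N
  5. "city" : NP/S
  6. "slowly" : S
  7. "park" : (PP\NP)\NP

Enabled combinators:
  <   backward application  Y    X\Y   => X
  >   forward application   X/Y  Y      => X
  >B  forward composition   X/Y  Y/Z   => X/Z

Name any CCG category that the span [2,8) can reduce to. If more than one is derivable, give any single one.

[0,8] S   >
  [0,2] S/PP   <
    [0,1] "dog" : N
    [1,2] "saw" : (S/PP)\N
  [2,8] PP   <
    [2,5] NP   <
      [2,3] "that" : PP
      [3,5] NP\PP   <
        [3,4] "every" : N
        [4,5] "often" : (NP\PP)\N
    [5,8] PP\NP   <
      [5,7] NP   >
        [5,6] "city" : NP/S
        [6,7] "slowly" : S
      [7,8] "park" : (PP\NP)\NP

PP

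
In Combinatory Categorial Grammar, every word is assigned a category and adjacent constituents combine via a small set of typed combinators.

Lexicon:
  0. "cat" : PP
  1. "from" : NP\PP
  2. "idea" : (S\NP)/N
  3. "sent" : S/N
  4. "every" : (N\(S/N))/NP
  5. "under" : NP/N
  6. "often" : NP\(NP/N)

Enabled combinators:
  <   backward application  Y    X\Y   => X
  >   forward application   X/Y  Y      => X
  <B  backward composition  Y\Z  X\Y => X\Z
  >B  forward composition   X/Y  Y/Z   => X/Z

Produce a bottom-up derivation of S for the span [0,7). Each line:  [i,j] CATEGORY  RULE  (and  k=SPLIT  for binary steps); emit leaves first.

[0,7] S   <
  [0,2] NP   <
    [0,1] "cat" : PP
    [1,2] "from" : NP\PP
  [2,7] S\NP   >
    [2,3] "idea" : (S\NP)/N
    [3,7] N   <
      [3,4] "sent" : S/N
      [4,7] N\(S/N)   >
        [4,5] "every" : (N\(S/N))/NP
        [5,7] NP   <
          [5,6] "under" : NP/N
          [6,7] "often" : NP\(NP/N)

[0,1] PP  lex  "cat"
[1,2] NP\PP  lex  "from"
[0,2] NP  <  k=1
[2,3] (S\NP)/N  lex  "idea"
[3,4] S/N  lex  "sent"
[4,5] (N\(S/N))/NP  lex  "every"
[5,6] NP/N  lex  "under"
[6,7] NP\(NP/N)  lex  "often"
[5,7] NP  <  k=6
[4,7] N\(S/N)  >  k=5
[3,7] N  <  k=4
[2,7] S\NP  >  k=3
[0,7] S  <  k=2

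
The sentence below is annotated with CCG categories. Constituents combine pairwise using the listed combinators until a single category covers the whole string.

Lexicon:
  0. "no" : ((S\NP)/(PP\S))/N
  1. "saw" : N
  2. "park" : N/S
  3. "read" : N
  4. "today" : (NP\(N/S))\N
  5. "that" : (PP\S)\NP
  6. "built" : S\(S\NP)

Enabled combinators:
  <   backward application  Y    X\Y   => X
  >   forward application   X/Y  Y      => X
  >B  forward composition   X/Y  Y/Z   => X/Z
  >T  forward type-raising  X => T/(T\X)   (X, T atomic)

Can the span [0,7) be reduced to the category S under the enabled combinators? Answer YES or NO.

[0,7] S   <
  [0,6] S\NP   >
    [0,2] (S\NP)/(PP\S)   >
      [0,1] "no" : ((S\NP)/(PP\S))/N
      [1,2] "saw" : N
    [2,6] PP\S   <
      [2,5] NP   <
        [2,3] "park" : N/S
        [3,5] NP\(N/S)   <
          [3,4] "read" : N
          [4,5] "today" : (NP\(N/S))\N
      [5,6] "that" : (PP\S)\NP
  [6,7] "built" : S\(S\NP)

YES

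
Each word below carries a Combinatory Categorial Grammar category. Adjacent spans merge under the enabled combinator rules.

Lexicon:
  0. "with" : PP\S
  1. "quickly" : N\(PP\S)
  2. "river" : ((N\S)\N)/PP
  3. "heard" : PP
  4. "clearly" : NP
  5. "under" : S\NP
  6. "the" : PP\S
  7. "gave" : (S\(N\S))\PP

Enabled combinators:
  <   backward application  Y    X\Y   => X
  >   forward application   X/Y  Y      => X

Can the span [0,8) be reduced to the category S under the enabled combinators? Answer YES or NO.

[0,8] S   <
  [0,4] N\S   <
    [0,2] N   <
      [0,1] "with" : PP\S
      [1,2] "quickly" : N\(PP\S)
    [2,4] (N\S)\N   >
      [2,3] "river" : ((N\S)\N)/PP
      [3,4] "heard" : PP
  [4,8] S\(N\S)   <
    [4,7] PP   <
      [4,6] S   <
        [4,5] "clearly" : NP
        [5,6] "under" : S\NP
      [6,7] "the" : PP\S
    [7,8] "gave" : (S\(N\S))\PP

YES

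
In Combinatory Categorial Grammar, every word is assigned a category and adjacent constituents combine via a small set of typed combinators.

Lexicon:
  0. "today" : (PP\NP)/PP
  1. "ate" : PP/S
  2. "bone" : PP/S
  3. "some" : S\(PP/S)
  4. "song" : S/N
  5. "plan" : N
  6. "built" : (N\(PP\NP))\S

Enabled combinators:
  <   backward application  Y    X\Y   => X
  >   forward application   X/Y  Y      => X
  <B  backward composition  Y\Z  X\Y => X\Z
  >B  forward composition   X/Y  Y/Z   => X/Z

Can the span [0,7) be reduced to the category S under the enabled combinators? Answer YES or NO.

NO

(PP\NP)/PP PP/S PP/S S\(PP/S) S/N N (N\(PP\NP))\S
CKY chart[0,7] = {N}; S ∉ chart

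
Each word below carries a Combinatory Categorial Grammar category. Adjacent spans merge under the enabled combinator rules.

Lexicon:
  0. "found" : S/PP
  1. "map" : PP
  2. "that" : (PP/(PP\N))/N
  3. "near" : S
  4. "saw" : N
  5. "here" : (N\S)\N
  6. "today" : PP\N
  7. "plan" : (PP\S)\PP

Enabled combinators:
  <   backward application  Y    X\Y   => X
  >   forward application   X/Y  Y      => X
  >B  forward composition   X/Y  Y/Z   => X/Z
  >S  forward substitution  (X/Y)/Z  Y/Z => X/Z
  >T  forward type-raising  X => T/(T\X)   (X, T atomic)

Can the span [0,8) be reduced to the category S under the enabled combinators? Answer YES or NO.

NO

S/PP PP (PP/(PP\N))/N S N (N\S)\N PP\N (PP\S)\PP
CKY chart[0,8] = {N/(N\PP), NP/(NP\PP), PP, PP/(PP\PP), S/(S\PP)}; S ∉ chart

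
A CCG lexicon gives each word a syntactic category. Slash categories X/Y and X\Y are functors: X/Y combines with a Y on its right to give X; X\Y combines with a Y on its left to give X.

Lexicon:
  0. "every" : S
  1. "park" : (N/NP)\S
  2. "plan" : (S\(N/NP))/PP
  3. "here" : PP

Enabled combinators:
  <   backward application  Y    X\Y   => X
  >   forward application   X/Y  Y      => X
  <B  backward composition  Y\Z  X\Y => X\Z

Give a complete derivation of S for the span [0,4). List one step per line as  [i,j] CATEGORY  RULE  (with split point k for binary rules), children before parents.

[0,4] S   <
  [0,2] N/NP   <
    [0,1] "every" : S
    [1,2] "park" : (N/NP)\S
  [2,4] S\(N/NP)   >
    [2,3] "plan" : (S\(N/NP))/PP
    [3,4] "here" : PP

[0,1] S  lex  "every"
[1,2] (N/NP)\S  lex  "park"
[0,2] N/NP  <  k=1
[2,3] (S\(N/NP))/PP  lex  "plan"
[3,4] PP  lex  "here"
[2,4] S\(N/NP)  >  k=3
[0,4] S  <  k=2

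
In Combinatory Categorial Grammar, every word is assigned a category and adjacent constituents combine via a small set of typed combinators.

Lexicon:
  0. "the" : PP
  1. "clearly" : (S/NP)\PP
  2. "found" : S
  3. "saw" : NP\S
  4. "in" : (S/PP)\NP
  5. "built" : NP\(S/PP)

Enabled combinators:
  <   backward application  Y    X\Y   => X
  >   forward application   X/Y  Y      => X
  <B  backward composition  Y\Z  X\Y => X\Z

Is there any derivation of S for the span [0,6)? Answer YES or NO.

YES

[0,6] S   >
  [0,2] S/NP   <
    [0,1] "the" : PP
    [1,2] "clearly" : (S/NP)\PP
  [2,6] NP   <
    [2,5] S/PP   <
      [2,4] NP   <
        [2,3] "found" : S
        [3,4] "saw" : NP\S
      [4,5] "in" : (S/PP)\NP
    [5,6] "built" : NP\(S/PP)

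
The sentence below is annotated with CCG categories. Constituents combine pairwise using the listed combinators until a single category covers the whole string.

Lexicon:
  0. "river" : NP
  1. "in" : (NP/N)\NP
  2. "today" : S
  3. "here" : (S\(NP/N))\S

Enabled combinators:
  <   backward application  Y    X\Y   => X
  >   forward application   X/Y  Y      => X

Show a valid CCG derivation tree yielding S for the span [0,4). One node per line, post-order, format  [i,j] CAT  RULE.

[0,1] NP  lex  "river"
[1,2] (NP/N)\NP  lex  "in"
[0,2] NP/N  <  k=1
[2,3] S  lex  "today"
[3,4] (S\(NP/N))\S  lex  "here"
[2,4] S\(NP/N)  <  k=3
[0,4] S  <  k=2

[0,4] S   <
  [0,2] NP/N   <
    [0,1] "river" : NP
    [1,2] "in" : (NP/N)\NP
  [2,4] S\(NP/N)   <
    [2,3] "today" : S
    [3,4] "here" : (S\(NP/N))\S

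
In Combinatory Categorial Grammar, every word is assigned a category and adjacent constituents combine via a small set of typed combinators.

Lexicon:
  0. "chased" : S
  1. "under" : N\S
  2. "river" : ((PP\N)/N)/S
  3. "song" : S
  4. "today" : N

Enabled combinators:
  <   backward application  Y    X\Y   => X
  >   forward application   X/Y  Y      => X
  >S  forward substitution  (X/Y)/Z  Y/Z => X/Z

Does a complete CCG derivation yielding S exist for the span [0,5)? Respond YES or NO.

NO

S N\S ((PP\N)/N)/S S N
CKY chart[0,5] = {PP}; S ∉ chart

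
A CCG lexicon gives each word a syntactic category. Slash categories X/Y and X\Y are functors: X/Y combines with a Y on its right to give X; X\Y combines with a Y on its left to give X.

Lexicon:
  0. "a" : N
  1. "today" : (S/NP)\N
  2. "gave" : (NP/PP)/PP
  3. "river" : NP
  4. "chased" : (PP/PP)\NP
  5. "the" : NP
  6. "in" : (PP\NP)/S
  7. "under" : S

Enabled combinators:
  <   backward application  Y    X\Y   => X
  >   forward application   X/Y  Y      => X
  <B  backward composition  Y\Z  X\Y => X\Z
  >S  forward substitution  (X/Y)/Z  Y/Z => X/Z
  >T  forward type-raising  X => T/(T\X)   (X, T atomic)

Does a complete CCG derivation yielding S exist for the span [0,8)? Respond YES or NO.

[0,8] S   >
  [0,2] S/NP   <
    [0,1] "a" : N
    [1,2] "today" : (S/NP)\N
  [2,8] NP   >
    [2,5] NP/PP   >S
      [2,3] "gave" : (NP/PP)/PP
      [3,5] PP/PP   <
        [3,4] "river" : NP
        [4,5] "chased" : (PP/PP)\NP
    [5,8] PP   <
      [5,6] "the" : NP
      [6,8] PP\NP   >
        [6,7] "in" : (PP\NP)/S
        [7,8] "under" : S

YES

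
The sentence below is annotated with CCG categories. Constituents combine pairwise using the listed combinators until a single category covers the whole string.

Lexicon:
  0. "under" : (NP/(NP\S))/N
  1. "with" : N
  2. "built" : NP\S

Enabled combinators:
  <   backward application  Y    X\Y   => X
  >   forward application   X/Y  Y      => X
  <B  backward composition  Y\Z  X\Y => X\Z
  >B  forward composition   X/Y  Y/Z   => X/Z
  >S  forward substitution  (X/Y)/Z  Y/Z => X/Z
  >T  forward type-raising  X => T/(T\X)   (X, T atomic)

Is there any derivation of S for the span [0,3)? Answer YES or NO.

NO

(NP/(NP\S))/N N NP\S
CKY chart[0,3] = {N/(N\NP), NP, NP/(NP\NP), PP/(PP\NP), S/(S\NP)}; S ∉ chart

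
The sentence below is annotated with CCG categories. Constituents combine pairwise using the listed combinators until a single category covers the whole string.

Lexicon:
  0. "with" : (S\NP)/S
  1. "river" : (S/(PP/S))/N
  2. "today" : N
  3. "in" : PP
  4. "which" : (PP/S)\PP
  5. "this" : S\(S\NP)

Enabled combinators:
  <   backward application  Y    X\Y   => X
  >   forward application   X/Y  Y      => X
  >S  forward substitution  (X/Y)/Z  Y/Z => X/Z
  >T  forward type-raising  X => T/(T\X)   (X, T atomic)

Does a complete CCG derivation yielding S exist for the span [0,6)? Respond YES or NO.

YES

[0,6] S   <
  [0,5] S\NP   >
    [0,1] "with" : (S\NP)/S
    [1,5] S   >
      [1,3] S/(PP/S)   >
        [1,2] "river" : (S/(PP/S))/N
        [2,3] "today" : N
      [3,5] PP/S   <
        [3,4] "in" : PP
        [4,5] "which" : (PP/S)\PP
  [5,6] "this" : S\(S\NP)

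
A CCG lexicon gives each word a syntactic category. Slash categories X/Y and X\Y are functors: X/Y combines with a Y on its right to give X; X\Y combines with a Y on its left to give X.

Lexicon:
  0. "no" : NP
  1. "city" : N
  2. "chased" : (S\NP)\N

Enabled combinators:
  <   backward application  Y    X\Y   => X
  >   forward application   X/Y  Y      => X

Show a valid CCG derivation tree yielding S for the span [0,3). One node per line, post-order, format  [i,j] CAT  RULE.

[0,1] NP  lex  "no"
[1,2] N  lex  "city"
[2,3] (S\NP)\N  lex  "chased"
[1,3] S\NP  <  k=2
[0,3] S  <  k=1

[0,3] S   <
  [0,1] "no" : NP
  [1,3] S\NP   <
    [1,2] "city" : N
    [2,3] "chased" : (S\NP)\N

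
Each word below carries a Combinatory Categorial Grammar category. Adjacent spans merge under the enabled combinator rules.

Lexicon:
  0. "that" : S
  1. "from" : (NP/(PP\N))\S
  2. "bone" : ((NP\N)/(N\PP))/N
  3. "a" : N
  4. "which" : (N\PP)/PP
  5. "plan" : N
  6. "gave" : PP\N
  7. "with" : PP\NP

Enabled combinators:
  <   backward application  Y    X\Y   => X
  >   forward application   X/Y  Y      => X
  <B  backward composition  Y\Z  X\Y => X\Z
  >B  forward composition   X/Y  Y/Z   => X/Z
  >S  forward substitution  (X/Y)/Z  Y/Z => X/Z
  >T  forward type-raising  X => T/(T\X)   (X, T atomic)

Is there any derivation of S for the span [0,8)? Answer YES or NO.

NO

S (NP/(PP\N))\S ((NP\N)/(N\PP))/N N (N\PP)/PP N PP\N PP\NP
CKY chart[0,8] = {N/(N\NP), NP, NP/(NP\NP), PP/(PP\NP), S/(S\NP)}; S ∉ chart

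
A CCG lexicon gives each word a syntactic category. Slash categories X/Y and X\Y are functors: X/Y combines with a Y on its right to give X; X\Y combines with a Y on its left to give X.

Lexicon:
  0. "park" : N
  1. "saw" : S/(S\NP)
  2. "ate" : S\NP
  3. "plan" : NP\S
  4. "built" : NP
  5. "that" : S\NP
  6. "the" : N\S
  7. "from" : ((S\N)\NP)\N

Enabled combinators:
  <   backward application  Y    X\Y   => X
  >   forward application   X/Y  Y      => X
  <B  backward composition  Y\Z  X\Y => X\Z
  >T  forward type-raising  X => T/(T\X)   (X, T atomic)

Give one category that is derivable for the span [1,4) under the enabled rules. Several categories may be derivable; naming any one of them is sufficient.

[0,8] S   <
  [0,1] "park" : N
  [1,8] S\N   <
    [1,4] NP   <
      [1,3] S   >
        [1,2] "saw" : S/(S\NP)
        [2,3] "ate" : S\NP
      [3,4] "plan" : NP\S
    [4,8] (S\N)\NP   <
      [4,7] N   <
        [4,5] "built" : NP
        [5,7] N\NP   <B
          [5,6] "that" : S\NP
          [6,7] "the" : N\S
      [7,8] "from" : ((S\N)\NP)\N

NP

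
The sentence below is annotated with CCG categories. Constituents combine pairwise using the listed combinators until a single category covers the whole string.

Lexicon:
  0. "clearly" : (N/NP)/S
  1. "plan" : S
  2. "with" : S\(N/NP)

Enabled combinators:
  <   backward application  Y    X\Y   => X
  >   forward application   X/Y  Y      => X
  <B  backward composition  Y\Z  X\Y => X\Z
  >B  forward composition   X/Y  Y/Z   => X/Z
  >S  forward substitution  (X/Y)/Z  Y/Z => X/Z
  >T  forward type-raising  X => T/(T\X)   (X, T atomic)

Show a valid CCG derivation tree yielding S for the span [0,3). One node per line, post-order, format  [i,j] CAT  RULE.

[0,3] S   <
  [0,2] N/NP   >
    [0,1] "clearly" : (N/NP)/S
    [1,2] "plan" : S
  [2,3] "with" : S\(N/NP)

[0,1] (N/NP)/S  lex  "clearly"
[1,2] S  lex  "plan"
[0,2] N/NP  >  k=1
[2,3] S\(N/NP)  lex  "with"
[0,3] S  <  k=2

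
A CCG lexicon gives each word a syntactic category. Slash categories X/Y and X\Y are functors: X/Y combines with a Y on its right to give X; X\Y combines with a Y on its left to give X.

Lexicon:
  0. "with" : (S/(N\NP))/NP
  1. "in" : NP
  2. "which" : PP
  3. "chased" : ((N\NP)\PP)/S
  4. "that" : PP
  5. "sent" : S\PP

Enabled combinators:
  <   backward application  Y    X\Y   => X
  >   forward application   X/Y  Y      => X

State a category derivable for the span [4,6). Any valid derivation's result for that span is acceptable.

S

[0,6] S   >
  [0,2] S/(N\NP)   >
    [0,1] "with" : (S/(N\NP))/NP
    [1,2] "in" : NP
  [2,6] N\NP   <
    [2,3] "which" : PP
    [3,6] (N\NP)\PP   >
      [3,4] "chased" : ((N\NP)\PP)/S
      [4,6] S   <
        [4,5] "that" : PP
        [5,6] "sent" : S\PP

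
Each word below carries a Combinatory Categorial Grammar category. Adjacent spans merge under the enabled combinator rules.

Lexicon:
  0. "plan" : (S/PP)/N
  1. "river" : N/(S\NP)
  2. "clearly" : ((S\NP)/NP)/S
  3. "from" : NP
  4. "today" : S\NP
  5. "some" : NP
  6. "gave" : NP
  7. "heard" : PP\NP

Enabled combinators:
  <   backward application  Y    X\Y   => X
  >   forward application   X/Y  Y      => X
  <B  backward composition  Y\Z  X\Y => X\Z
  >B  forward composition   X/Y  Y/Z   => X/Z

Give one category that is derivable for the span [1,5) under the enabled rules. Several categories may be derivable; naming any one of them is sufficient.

N/NP

[0,8] S   >
  [0,6] S/PP   >
    [0,1] "plan" : (S/PP)/N
    [1,6] N   >
      [1,5] N/NP   >B
        [1,2] "river" : N/(S\NP)
        [2,5] (S\NP)/NP   >
          [2,3] "clearly" : ((S\NP)/NP)/S
          [3,5] S   <
            [3,4] "from" : NP
            [4,5] "today" : S\NP
      [5,6] "some" : NP
  [6,8] PP   <
    [6,7] "gave" : NP
    [7,8] "heard" : PP\NP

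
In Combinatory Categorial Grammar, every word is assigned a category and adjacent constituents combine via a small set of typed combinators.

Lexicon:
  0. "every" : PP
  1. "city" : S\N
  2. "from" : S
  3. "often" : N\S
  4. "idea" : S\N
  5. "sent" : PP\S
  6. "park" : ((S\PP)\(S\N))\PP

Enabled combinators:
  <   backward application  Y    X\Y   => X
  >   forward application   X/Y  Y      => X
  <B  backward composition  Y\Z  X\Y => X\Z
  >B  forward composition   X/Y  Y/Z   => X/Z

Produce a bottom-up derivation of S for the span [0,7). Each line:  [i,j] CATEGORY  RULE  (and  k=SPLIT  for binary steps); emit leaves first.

[0,1] PP  lex  "every"
[1,2] S\N  lex  "city"
[2,3] S  lex  "from"
[3,4] N\S  lex  "often"
[4,5] S\N  lex  "idea"
[5,6] PP\S  lex  "sent"
[4,6] PP\N  <B  k=5
[3,6] PP\S  <B  k=4
[2,6] PP  <  k=3
[6,7] ((S\PP)\(S\N))\PP  lex  "park"
[2,7] (S\PP)\(S\N)  <  k=6
[1,7] S\PP  <  k=2
[0,7] S  <  k=1

[0,7] S   <
  [0,1] "every" : PP
  [1,7] S\PP   <
    [1,2] "city" : S\N
    [2,7] (S\PP)\(S\N)   <
      [2,6] PP   <
        [2,3] "from" : S
        [3,6] PP\S   <B
          [3,4] "often" : N\S
          [4,6] PP\N   <B
            [4,5] "idea" : S\N
            [5,6] "sent" : PP\S
      [6,7] "park" : ((S\PP)\(S\N))\PP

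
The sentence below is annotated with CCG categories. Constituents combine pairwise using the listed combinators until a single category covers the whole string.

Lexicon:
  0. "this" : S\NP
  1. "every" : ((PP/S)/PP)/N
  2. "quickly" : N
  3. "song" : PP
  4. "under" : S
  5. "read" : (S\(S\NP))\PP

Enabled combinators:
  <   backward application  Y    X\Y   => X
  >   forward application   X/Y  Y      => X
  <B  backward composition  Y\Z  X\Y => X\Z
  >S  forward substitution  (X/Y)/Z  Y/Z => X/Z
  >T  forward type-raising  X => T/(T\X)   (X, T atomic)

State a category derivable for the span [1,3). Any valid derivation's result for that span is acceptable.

(PP/S)/PP

[0,6] S   <
  [0,1] "this" : S\NP
  [1,6] S\(S\NP)   <
    [1,5] PP   >
      [1,4] PP/S   >
        [1,3] (PP/S)/PP   >
          [1,2] "every" : ((PP/S)/PP)/N
          [2,3] "quickly" : N
        [3,4] "song" : PP
      [4,5] "under" : S
    [5,6] "read" : (S\(S\NP))\PP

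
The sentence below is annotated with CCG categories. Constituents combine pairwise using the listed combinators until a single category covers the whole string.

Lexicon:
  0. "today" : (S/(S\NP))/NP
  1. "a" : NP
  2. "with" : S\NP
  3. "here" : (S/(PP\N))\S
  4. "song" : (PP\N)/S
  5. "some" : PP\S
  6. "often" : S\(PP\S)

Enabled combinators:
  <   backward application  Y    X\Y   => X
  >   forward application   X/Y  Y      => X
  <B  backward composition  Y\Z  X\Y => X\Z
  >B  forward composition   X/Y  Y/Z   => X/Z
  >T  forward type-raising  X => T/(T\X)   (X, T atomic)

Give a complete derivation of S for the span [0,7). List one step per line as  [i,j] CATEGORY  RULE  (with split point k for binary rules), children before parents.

[0,7] S   >
  [0,4] S/(PP\N)   <
    [0,3] S   >
      [0,2] S/(S\NP)   >
        [0,1] "today" : (S/(S\NP))/NP
        [1,2] "a" : NP
      [2,3] "with" : S\NP
    [3,4] "here" : (S/(PP\N))\S
  [4,7] PP\N   >
    [4,5] "song" : (PP\N)/S
    [5,7] S   <
      [5,6] "some" : PP\S
      [6,7] "often" : S\(PP\S)

[0,1] (S/(S\NP))/NP  lex  "today"
[1,2] NP  lex  "a"
[0,2] S/(S\NP)  >  k=1
[2,3] S\NP  lex  "with"
[0,3] S  >  k=2
[3,4] (S/(PP\N))\S  lex  "here"
[0,4] S/(PP\N)  <  k=3
[4,5] (PP\N)/S  lex  "song"
[5,6] PP\S  lex  "some"
[6,7] S\(PP\S)  lex  "often"
[5,7] S  <  k=6
[4,7] PP\N  >  k=5
[0,7] S  >  k=4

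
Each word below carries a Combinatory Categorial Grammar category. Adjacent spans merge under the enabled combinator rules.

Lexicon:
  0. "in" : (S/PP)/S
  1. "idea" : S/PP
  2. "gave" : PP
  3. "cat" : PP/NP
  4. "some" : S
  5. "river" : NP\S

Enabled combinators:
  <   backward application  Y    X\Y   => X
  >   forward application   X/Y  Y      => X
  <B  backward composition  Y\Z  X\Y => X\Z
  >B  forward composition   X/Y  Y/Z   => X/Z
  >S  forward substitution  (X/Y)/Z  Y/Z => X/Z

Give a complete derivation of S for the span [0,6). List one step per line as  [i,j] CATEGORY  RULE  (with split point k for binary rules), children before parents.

[0,1] (S/PP)/S  lex  "in"
[1,2] S/PP  lex  "idea"
[2,3] PP  lex  "gave"
[1,3] S  >  k=2
[0,3] S/PP  >  k=1
[3,4] PP/NP  lex  "cat"
[4,5] S  lex  "some"
[5,6] NP\S  lex  "river"
[4,6] NP  <  k=5
[3,6] PP  >  k=4
[0,6] S  >  k=3

[0,6] S   >
  [0,3] S/PP   >
    [0,1] "in" : (S/PP)/S
    [1,3] S   >
      [1,2] "idea" : S/PP
      [2,3] "gave" : PP
  [3,6] PP   >
    [3,4] "cat" : PP/NP
    [4,6] NP   <
      [4,5] "some" : S
      [5,6] "river" : NP\S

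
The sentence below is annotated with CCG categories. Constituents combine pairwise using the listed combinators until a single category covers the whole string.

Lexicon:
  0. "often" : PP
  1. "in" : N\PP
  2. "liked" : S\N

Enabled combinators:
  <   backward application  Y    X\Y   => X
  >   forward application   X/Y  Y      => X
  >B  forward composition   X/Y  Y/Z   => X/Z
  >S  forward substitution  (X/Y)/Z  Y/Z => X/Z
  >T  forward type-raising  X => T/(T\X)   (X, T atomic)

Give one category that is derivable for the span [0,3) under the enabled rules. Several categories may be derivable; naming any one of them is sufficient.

S

[0,3] S   <
  [0,2] N   >
    [0,1] N/(N\PP)   >T
      [0,1] "often" : PP
    [1,2] "in" : N\PP
  [2,3] "liked" : S\N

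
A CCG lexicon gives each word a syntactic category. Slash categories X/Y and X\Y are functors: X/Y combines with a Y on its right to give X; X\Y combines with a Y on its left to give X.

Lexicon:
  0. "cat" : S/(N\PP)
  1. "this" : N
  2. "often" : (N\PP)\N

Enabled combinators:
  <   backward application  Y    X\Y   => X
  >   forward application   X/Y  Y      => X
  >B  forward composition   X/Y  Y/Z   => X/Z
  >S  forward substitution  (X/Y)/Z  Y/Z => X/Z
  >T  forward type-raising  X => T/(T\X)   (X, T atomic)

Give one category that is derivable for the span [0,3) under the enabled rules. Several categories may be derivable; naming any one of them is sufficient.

[0,3] S   >
  [0,1] "cat" : S/(N\PP)
  [1,3] N\PP   <
    [1,2] "this" : N
    [2,3] "often" : (N\PP)\N

S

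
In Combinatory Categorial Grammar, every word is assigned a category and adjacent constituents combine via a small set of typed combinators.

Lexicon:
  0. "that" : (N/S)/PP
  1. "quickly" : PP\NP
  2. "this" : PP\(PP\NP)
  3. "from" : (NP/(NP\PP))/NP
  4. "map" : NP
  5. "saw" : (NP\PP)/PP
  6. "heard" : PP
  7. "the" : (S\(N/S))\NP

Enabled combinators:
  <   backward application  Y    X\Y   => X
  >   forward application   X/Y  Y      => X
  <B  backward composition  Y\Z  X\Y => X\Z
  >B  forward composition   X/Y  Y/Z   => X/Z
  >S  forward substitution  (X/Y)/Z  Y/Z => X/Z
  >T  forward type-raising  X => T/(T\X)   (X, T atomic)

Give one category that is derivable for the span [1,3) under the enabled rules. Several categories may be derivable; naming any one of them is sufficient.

[0,8] S   <
  [0,3] N/S   >
    [0,1] "that" : (N/S)/PP
    [1,3] PP   <
      [1,2] "quickly" : PP\NP
      [2,3] "this" : PP\(PP\NP)
  [3,8] S\(N/S)   <
    [3,7] NP   >
      [3,5] NP/(NP\PP)   >
        [3,4] "from" : (NP/(NP\PP))/NP
        [4,5] "map" : NP
      [5,7] NP\PP   >
        [5,6] "saw" : (NP\PP)/PP
        [6,7] "heard" : PP
    [7,8] "the" : (S\(N/S))\NP

PP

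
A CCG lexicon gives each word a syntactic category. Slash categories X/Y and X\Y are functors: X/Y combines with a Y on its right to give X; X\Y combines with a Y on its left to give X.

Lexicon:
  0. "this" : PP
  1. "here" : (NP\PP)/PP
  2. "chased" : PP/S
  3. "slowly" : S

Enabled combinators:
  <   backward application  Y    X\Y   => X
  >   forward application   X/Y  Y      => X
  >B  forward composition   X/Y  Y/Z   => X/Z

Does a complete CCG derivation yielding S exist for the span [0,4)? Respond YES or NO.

NO

PP (NP\PP)/PP PP/S S
CKY chart[0,4] = {NP}; S ∉ chart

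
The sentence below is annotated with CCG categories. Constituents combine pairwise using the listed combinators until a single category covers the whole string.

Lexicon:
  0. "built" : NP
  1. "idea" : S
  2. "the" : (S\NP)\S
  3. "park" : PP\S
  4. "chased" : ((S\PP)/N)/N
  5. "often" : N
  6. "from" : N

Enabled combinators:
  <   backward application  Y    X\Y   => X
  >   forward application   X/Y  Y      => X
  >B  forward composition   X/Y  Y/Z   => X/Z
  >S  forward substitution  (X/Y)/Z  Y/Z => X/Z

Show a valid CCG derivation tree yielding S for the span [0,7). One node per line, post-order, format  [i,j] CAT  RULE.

[0,1] NP  lex  "built"
[1,2] S  lex  "idea"
[2,3] (S\NP)\S  lex  "the"
[1,3] S\NP  <  k=2
[0,3] S  <  k=1
[3,4] PP\S  lex  "park"
[0,4] PP  <  k=3
[4,5] ((S\PP)/N)/N  lex  "chased"
[5,6] N  lex  "often"
[4,6] (S\PP)/N  >  k=5
[6,7] N  lex  "from"
[4,7] S\PP  >  k=6
[0,7] S  <  k=4

[0,7] S   <
  [0,4] PP   <
    [0,3] S   <
      [0,1] "built" : NP
      [1,3] S\NP   <
        [1,2] "idea" : S
        [2,3] "the" : (S\NP)\S
    [3,4] "park" : PP\S
  [4,7] S\PP   >
    [4,6] (S\PP)/N   >
      [4,5] "chased" : ((S\PP)/N)/N
      [5,6] "often" : N
    [6,7] "from" : N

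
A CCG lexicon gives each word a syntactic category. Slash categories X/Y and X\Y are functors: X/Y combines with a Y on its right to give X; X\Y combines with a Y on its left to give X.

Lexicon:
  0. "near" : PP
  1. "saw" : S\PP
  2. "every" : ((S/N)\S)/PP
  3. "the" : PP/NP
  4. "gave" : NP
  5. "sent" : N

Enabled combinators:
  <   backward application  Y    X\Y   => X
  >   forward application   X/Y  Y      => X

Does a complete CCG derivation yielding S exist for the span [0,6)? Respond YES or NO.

[0,6] S   >
  [0,5] S/N   <
    [0,2] S   <
      [0,1] "near" : PP
      [1,2] "saw" : S\PP
    [2,5] (S/N)\S   >
      [2,3] "every" : ((S/N)\S)/PP
      [3,5] PP   >
        [3,4] "the" : PP/NP
        [4,5] "gave" : NP
  [5,6] "sent" : N

YES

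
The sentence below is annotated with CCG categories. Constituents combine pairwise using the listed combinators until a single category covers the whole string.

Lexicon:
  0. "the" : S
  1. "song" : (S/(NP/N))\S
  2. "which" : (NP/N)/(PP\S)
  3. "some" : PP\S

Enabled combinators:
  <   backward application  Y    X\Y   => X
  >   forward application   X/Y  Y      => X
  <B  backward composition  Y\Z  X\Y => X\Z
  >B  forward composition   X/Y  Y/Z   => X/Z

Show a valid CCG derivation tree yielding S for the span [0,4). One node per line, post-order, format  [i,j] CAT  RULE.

[0,1] S  lex  "the"
[1,2] (S/(NP/N))\S  lex  "song"
[0,2] S/(NP/N)  <  k=1
[2,3] (NP/N)/(PP\S)  lex  "which"
[3,4] PP\S  lex  "some"
[2,4] NP/N  >  k=3
[0,4] S  >  k=2

[0,4] S   >
  [0,2] S/(NP/N)   <
    [0,1] "the" : S
    [1,2] "song" : (S/(NP/N))\S
  [2,4] NP/N   >
    [2,3] "which" : (NP/N)/(PP\S)
    [3,4] "some" : PP\S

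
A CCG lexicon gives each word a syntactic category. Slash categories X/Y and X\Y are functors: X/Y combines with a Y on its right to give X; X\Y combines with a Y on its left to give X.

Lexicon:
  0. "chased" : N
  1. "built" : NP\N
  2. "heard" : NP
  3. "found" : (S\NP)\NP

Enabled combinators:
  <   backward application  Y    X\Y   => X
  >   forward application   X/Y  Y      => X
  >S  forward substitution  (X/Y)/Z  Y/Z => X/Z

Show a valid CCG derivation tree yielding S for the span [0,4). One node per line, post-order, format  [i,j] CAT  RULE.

[0,1] N  lex  "chased"
[1,2] NP\N  lex  "built"
[0,2] NP  <  k=1
[2,3] NP  lex  "heard"
[3,4] (S\NP)\NP  lex  "found"
[2,4] S\NP  <  k=3
[0,4] S  <  k=2

[0,4] S   <
  [0,2] NP   <
    [0,1] "chased" : N
    [1,2] "built" : NP\N
  [2,4] S\NP   <
    [2,3] "heard" : NP
    [3,4] "found" : (S\NP)\NP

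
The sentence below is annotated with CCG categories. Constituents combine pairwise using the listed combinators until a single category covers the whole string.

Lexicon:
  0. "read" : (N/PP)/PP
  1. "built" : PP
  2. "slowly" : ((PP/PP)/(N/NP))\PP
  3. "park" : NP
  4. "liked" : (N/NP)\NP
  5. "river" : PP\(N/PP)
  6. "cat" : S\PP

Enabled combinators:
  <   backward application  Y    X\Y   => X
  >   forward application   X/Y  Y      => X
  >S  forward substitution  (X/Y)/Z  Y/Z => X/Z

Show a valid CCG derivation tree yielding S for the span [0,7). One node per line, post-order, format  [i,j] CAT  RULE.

[0,1] (N/PP)/PP  lex  "read"
[1,2] PP  lex  "built"
[2,3] ((PP/PP)/(N/NP))\PP  lex  "slowly"
[1,3] (PP/PP)/(N/NP)  <  k=2
[3,4] NP  lex  "park"
[4,5] (N/NP)\NP  lex  "liked"
[3,5] N/NP  <  k=4
[1,5] PP/PP  >  k=3
[0,5] N/PP  >S  k=1
[5,6] PP\(N/PP)  lex  "river"
[0,6] PP  <  k=5
[6,7] S\PP  lex  "cat"
[0,7] S  <  k=6

[0,7] S   <
  [0,6] PP   <
    [0,5] N/PP   >S
      [0,1] "read" : (N/PP)/PP
      [1,5] PP/PP   >
        [1,3] (PP/PP)/(N/NP)   <
          [1,2] "built" : PP
          [2,3] "slowly" : ((PP/PP)/(N/NP))\PP
        [3,5] N/NP   <
          [3,4] "park" : NP
          [4,5] "liked" : (N/NP)\NP
    [5,6] "river" : PP\(N/PP)
  [6,7] "cat" : S\PP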